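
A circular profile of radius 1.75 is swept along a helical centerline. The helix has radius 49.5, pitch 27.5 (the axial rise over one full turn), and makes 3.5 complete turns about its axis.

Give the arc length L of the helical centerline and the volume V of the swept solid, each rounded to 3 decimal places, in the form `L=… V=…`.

L=1092.809 V=10514.052

2πR = 2π·49.5 = 311.017673
per-turn = √(311.017673² + 27.5²) = √(96731.9927 + 756.25) = √97488.2427 = 312.231073
L = 3.5 × 312.231073 = 1092.808754
V = π·1.75² × L = 9.621128 × 1092.808754 = 10514.052360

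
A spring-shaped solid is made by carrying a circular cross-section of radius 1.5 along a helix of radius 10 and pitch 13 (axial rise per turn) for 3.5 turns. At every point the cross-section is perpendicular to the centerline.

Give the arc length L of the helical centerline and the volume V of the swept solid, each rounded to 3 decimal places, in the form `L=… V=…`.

L=224.569 V=1587.386

2πR = 2π·10 = 62.831853
per-turn = √(62.831853² + 13²) = √(3947.8418 + 169) = √4116.8418 = 64.162620
L = 3.5 × 64.162620 = 224.569169
V = π·1.5² × L = 7.068583 × 224.569169 = 1587.385914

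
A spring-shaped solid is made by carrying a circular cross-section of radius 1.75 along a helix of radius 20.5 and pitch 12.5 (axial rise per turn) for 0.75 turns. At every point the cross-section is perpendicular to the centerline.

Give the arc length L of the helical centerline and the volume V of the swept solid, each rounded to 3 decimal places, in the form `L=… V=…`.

2πR = 2π·20.5 = 128.805299
per-turn = √(128.805299² + 12.5²) = √(16590.8050 + 156.25) = √16747.0550 = 129.410413
L = 0.75 × 129.410413 = 97.057810
V = π·1.75² × L = 9.621128 × 97.057810 = 933.805563

L=97.058 V=933.806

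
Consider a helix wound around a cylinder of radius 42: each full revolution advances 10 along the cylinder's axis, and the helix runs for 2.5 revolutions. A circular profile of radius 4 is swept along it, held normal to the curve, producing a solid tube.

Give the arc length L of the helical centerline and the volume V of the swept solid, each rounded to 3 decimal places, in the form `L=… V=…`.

L=660.208 V=33185.672

2πR = 2π·42 = 263.893783
per-turn = √(263.893783² + 10²) = √(69639.9287 + 100) = √69739.9287 = 264.083185
L = 2.5 × 264.083185 = 660.207963
V = π·4² × L = 50.265482 × 660.207963 = 33185.671770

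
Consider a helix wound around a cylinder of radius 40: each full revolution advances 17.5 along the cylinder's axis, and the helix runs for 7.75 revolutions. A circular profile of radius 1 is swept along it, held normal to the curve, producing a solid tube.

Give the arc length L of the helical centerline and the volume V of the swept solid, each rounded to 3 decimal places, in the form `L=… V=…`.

2πR = 2π·40 = 251.327412
per-turn = √(251.327412² + 17.5²) = √(63165.4682 + 306.25) = √63471.7182 = 251.935941
L = 7.75 × 251.935941 = 1952.503540
V = π·1² × L = 3.141593 × 1952.503540 = 6133.970776

L=1952.504 V=6133.971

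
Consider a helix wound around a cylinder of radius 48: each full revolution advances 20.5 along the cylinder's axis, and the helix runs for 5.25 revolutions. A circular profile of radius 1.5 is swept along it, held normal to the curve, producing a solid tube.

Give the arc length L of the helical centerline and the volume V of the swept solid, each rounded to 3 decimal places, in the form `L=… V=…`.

2πR = 2π·48 = 301.592895
per-turn = √(301.592895² + 20.5²) = √(90958.2742 + 420.25) = √91378.5242 = 302.288809
L = 5.25 × 302.288809 = 1587.016248
V = π·1.5² × L = 7.068583 × 1587.016248 = 11217.956820

L=1587.016 V=11217.957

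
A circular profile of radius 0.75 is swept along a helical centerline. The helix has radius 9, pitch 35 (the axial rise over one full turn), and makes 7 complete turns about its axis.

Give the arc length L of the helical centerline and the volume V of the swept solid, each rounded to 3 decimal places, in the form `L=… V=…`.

L=465.526 V=822.653

2πR = 2π·9 = 56.548668
per-turn = √(56.548668² + 35²) = √(3197.7518 + 1225) = √4422.7518 = 66.503773
L = 7 × 66.503773 = 465.526411
V = π·0.75² × L = 1.767146 × 465.526411 = 822.653074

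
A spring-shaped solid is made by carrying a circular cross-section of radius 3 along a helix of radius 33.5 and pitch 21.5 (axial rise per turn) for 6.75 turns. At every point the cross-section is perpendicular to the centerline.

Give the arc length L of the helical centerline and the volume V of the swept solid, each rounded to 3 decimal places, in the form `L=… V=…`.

L=1428.178 V=40380.778

2πR = 2π·33.5 = 210.486708
per-turn = √(210.486708² + 21.5²) = √(44304.6542 + 462.25) = √44766.9042 = 211.581909
L = 6.75 × 211.581909 = 1428.177885
V = π·3² × L = 28.274334 × 1428.177885 = 40380.778358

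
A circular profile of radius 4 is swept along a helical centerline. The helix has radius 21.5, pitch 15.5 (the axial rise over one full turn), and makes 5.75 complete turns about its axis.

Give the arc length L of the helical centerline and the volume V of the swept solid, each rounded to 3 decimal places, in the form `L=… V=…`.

L=781.855 V=39300.326

2πR = 2π·21.5 = 135.088484
per-turn = √(135.088484² + 15.5²) = √(18248.8985 + 240.25) = √18489.1485 = 135.974808
L = 5.75 × 135.974808 = 781.855149
V = π·4² × L = 50.265482 × 781.855149 = 39300.326260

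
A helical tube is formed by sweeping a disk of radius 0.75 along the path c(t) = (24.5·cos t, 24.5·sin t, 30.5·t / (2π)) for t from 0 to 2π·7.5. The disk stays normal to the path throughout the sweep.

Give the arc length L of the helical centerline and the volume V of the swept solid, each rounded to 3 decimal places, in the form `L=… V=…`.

2πR = 2π·24.5 = 153.938040
per-turn = √(153.938040² + 30.5²) = √(23696.9202 + 930.25) = √24627.1702 = 156.930463
L = 7.5 × 156.930463 = 1176.978471
V = π·0.75² × L = 1.767146 × 1176.978471 = 2079.892642

L=1176.978 V=2079.893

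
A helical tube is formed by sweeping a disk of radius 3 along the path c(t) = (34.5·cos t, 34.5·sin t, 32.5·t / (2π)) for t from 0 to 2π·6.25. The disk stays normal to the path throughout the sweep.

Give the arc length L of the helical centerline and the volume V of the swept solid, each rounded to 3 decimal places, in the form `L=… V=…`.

L=1369.954 V=38734.546

2πR = 2π·34.5 = 216.769893
per-turn = √(216.769893² + 32.5²) = √(46989.1866 + 1056.25) = √48045.4366 = 219.192693
L = 6.25 × 219.192693 = 1369.954330
V = π·3² × L = 28.274334 × 1369.954330 = 38734.546121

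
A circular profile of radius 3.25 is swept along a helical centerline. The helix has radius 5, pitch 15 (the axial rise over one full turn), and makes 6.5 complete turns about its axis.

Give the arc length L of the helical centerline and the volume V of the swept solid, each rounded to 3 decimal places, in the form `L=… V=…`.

L=226.286 V=7508.863

2πR = 2π·5 = 31.415927
per-turn = √(31.415927² + 15²) = √(986.9604 + 225) = √1211.9604 = 34.813222
L = 6.5 × 34.813222 = 226.285944
V = π·3.25² × L = 33.183072 × 226.285944 = 7508.862874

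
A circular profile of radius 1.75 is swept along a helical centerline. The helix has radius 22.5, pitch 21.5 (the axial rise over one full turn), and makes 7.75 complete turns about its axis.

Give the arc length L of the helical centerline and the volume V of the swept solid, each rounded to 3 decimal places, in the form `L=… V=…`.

2πR = 2π·22.5 = 141.371669
per-turn = √(141.371669² + 21.5²) = √(19985.9489 + 462.25) = √20448.1989 = 142.997199
L = 7.75 × 142.997199 = 1108.228292
V = π·1.75² × L = 9.621128 × 1108.228292 = 10662.405698

L=1108.228 V=10662.406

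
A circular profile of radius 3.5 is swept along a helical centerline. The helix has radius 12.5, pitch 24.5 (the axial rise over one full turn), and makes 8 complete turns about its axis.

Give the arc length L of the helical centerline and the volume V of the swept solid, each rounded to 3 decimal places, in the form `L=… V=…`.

2πR = 2π·12.5 = 78.539816
per-turn = √(78.539816² + 24.5²) = √(6168.5028 + 600.25) = √6768.7528 = 82.272430
L = 8 × 82.272430 = 658.179441
V = π·3.5² × L = 38.484510 × 658.179441 = 25329.713268

L=658.179 V=25329.713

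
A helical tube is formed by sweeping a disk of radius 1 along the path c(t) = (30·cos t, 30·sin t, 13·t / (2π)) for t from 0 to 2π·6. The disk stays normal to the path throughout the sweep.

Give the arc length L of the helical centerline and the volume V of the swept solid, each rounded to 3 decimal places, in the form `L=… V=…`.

2πR = 2π·30 = 188.495559
per-turn = √(188.495559² + 13²) = √(35530.5758 + 169) = √35699.5758 = 188.943314
L = 6 × 188.943314 = 1133.659883
V = π·1² × L = 3.141593 × 1133.659883 = 3561.497560

L=1133.660 V=3561.498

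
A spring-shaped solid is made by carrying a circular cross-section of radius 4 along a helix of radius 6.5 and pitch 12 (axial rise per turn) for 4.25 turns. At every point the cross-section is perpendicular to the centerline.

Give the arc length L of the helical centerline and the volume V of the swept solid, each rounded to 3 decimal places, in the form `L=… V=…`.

2πR = 2π·6.5 = 40.840704
per-turn = √(40.840704² + 12²) = √(1667.9631 + 144) = √1811.9631 = 42.567160
L = 4.25 × 42.567160 = 180.910432
V = π·4² × L = 50.265482 × 180.910432 = 9093.550129

L=180.910 V=9093.550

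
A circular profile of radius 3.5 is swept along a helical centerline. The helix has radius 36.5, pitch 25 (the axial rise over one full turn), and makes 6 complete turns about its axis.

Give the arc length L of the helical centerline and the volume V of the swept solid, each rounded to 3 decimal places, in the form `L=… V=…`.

2πR = 2π·36.5 = 229.336264
per-turn = √(229.336264² + 25²) = √(52595.1219 + 625) = √53220.1219 = 230.694867
L = 6 × 230.694867 = 1384.169205
V = π·3.5² × L = 38.484510 × 1384.169205 = 53269.073602

L=1384.169 V=53269.074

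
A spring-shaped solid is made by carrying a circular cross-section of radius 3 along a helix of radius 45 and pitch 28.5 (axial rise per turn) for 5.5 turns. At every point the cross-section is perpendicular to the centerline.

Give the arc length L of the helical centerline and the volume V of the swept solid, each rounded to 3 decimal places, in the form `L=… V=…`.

L=1562.968 V=44191.892

2πR = 2π·45 = 282.743339
per-turn = √(282.743339² + 28.5²) = √(79943.7956 + 812.25) = √80756.0456 = 284.176082
L = 5.5 × 284.176082 = 1562.968452
V = π·3² × L = 28.274334 × 1562.968452 = 44191.891850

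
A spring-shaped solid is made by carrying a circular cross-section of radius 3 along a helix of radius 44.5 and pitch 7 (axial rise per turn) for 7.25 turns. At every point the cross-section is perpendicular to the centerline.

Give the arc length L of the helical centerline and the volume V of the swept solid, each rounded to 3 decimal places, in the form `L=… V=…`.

L=2027.748 V=57333.219

2πR = 2π·44.5 = 279.601746
per-turn = √(279.601746² + 7²) = √(78177.1365 + 49) = √78226.1365 = 279.689357
L = 7.25 × 279.689357 = 2027.747839
V = π·3² × L = 28.274334 × 2027.747839 = 57333.219423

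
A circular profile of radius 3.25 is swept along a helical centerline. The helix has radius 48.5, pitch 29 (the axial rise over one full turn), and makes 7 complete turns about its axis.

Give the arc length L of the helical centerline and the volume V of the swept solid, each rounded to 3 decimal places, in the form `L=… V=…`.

2πR = 2π·48.5 = 304.734487
per-turn = √(304.734487² + 29²) = √(92863.1078 + 841) = √93704.1078 = 306.111267
L = 7 × 306.111267 = 2142.778869
V = π·3.25² × L = 33.183072 × 2142.778869 = 71103.986364

L=2142.779 V=71103.986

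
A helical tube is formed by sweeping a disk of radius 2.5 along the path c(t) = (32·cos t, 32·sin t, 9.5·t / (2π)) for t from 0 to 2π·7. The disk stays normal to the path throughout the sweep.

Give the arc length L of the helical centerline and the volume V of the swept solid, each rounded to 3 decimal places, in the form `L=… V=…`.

2πR = 2π·32 = 201.061930
per-turn = √(201.061930² + 9.5²) = √(40425.8996 + 90.25) = √40516.1496 = 201.286238
L = 7 × 201.286238 = 1409.003666
V = π·2.5² × L = 19.634954 × 1409.003666 = 27665.722294

L=1409.004 V=27665.722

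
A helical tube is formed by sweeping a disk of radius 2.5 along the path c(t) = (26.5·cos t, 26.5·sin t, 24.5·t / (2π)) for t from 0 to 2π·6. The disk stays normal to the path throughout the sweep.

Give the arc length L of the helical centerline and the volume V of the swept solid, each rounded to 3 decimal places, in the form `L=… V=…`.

2πR = 2π·26.5 = 166.504411
per-turn = √(166.504411² + 24.5²) = √(27723.7188 + 600.25) = √28323.9688 = 168.297263
L = 6 × 168.297263 = 1009.783579
V = π·2.5² × L = 19.634954 × 1009.783579 = 19827.054200

L=1009.784 V=19827.054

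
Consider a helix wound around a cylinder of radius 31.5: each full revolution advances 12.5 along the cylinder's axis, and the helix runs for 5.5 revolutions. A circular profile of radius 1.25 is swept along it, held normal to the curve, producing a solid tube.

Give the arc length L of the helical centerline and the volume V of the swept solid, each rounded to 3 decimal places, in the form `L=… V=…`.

2πR = 2π·31.5 = 197.920337
per-turn = √(197.920337² + 12.5²) = √(39172.4599 + 156.25) = √39328.7099 = 198.314674
L = 5.5 × 198.314674 = 1090.730706
V = π·1.25² × L = 4.908739 × 1090.730706 = 5354.111834

L=1090.731 V=5354.112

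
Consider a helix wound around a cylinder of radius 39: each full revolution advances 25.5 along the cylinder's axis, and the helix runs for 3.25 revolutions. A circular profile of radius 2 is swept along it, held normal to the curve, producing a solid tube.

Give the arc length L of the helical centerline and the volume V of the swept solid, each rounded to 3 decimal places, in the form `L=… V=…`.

L=800.694 V=10061.820

2πR = 2π·39 = 245.044227
per-turn = √(245.044227² + 25.5²) = √(60046.6732 + 650.25) = √60696.9232 = 246.367456
L = 3.25 × 246.367456 = 800.694231
V = π·2² × L = 12.566371 × 800.694231 = 10061.820452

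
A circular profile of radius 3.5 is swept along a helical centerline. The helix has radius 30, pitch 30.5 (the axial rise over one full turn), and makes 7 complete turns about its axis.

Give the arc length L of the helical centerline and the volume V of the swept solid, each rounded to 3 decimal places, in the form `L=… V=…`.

L=1336.630 V=51439.561

2πR = 2π·30 = 188.495559
per-turn = √(188.495559² + 30.5²) = √(35530.5758 + 930.25) = √36460.8258 = 190.947181
L = 7 × 190.947181 = 1336.630265
V = π·3.5² × L = 38.484510 × 1336.630265 = 51439.560823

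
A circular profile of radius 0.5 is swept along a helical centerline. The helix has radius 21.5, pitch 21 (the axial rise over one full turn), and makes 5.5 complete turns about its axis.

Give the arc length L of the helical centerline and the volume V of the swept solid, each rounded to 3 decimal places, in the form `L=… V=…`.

2πR = 2π·21.5 = 135.088484
per-turn = √(135.088484² + 21²) = √(18248.8985 + 441) = √18689.8985 = 136.711004
L = 5.5 × 136.711004 = 751.910520
V = π·0.5² × L = 0.785398 × 751.910520 = 590.549142

L=751.911 V=590.549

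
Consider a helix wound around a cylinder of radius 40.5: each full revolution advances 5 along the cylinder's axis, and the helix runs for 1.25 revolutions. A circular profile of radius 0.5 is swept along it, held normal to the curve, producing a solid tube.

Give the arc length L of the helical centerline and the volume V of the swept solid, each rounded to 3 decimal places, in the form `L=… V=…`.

L=318.148 V=249.873

2πR = 2π·40.5 = 254.469005
per-turn = √(254.469005² + 5²) = √(64754.4745 + 25) = √64779.4745 = 254.518122
L = 1.25 × 254.518122 = 318.147653
V = π·0.5² × L = 0.785398 × 318.147653 = 249.872582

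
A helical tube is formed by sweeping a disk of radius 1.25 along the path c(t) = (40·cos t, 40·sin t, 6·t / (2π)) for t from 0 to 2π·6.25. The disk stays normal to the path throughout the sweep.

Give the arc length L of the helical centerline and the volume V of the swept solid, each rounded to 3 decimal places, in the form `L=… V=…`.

L=1571.244 V=7712.825

2πR = 2π·40 = 251.327412
per-turn = √(251.327412² + 6²) = √(63165.4682 + 36) = √63201.4682 = 251.399022
L = 6.25 × 251.399022 = 1571.243886
V = π·1.25² × L = 4.908739 × 1571.243886 = 7712.825391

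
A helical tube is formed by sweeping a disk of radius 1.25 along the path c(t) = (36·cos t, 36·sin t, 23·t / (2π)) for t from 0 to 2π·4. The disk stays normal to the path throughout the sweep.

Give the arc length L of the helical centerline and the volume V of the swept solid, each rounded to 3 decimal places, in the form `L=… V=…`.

L=909.444 V=4464.223

2πR = 2π·36 = 226.194671
per-turn = √(226.194671² + 23²) = √(51164.0292 + 529) = √51693.0292 = 227.361011
L = 4 × 227.361011 = 909.444043
V = π·1.25² × L = 4.908739 × 909.444043 = 4464.223007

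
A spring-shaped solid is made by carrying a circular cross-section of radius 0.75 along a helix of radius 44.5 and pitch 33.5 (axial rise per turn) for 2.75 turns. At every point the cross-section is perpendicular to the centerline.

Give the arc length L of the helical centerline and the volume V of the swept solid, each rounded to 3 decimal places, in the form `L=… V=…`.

L=774.404 V=1368.485

2πR = 2π·44.5 = 279.601746
per-turn = √(279.601746² + 33.5²) = √(78177.1365 + 1122.25) = √79299.3865 = 281.601467
L = 2.75 × 281.601467 = 774.404035
V = π·0.75² × L = 1.767146 × 774.404035 = 1368.484891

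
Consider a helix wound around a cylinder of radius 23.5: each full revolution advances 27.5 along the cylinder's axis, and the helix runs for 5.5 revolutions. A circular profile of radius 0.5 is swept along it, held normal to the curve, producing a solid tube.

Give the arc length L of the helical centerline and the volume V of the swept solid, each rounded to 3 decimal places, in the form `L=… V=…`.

L=826.066 V=648.791

2πR = 2π·23.5 = 147.654855
per-turn = √(147.654855² + 27.5²) = √(21801.9561 + 756.25) = √22558.2061 = 150.193895
L = 5.5 × 150.193895 = 826.066423
V = π·0.5² × L = 0.785398 × 826.066423 = 648.791051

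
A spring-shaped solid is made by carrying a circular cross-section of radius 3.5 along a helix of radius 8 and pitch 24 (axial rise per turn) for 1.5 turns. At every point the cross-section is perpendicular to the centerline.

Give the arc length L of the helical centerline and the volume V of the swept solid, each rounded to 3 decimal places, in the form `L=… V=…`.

2πR = 2π·8 = 50.265482
per-turn = √(50.265482² + 24²) = √(2526.6187 + 576) = √3102.6187 = 55.701156
L = 1.5 × 55.701156 = 83.551733
V = π·3.5² × L = 38.484510 × 83.551733 = 3215.447516

L=83.552 V=3215.448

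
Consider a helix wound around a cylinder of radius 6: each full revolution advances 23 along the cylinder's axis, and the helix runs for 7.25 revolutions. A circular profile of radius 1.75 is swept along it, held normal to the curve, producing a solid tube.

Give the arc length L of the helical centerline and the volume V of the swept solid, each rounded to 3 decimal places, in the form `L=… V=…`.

L=320.170 V=3080.393

2πR = 2π·6 = 37.699112
per-turn = √(37.699112² + 23²) = √(1421.2230 + 529) = √1950.2230 = 44.161330
L = 7.25 × 44.161330 = 320.169640
V = π·1.75² × L = 9.621128 × 320.169640 = 3080.392926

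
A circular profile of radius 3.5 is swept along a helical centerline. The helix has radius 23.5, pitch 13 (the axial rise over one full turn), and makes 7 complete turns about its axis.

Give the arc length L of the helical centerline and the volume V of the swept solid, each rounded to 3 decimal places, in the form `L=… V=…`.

2πR = 2π·23.5 = 147.654855
per-turn = √(147.654855² + 13²) = √(21801.9561 + 169) = √21970.9561 = 148.226031
L = 7 × 148.226031 = 1037.582214
V = π·3.5² × L = 38.484510 × 1037.582214 = 39930.843082

L=1037.582 V=39930.843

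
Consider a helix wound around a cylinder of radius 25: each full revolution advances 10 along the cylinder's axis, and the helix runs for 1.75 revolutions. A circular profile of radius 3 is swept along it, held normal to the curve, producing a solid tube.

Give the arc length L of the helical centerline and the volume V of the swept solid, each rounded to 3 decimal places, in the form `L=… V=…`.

2πR = 2π·25 = 157.079633
per-turn = √(157.079633² + 10²) = √(24674.0110 + 100) = √24774.0110 = 157.397621
L = 1.75 × 157.397621 = 275.445836
V = π·3² × L = 28.274334 × 275.445836 = 7788.047540

L=275.446 V=7788.048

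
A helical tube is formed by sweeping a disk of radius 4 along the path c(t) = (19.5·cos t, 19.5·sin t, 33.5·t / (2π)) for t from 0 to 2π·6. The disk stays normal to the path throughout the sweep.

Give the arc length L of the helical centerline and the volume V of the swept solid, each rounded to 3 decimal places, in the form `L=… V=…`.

2πR = 2π·19.5 = 122.522113
per-turn = √(122.522113² + 33.5²) = √(15011.6683 + 1122.25) = √16133.9183 = 127.019362
L = 6 × 127.019362 = 762.116171
V = π·4² × L = 50.265482 × 762.116171 = 38308.137040

L=762.116 V=38308.137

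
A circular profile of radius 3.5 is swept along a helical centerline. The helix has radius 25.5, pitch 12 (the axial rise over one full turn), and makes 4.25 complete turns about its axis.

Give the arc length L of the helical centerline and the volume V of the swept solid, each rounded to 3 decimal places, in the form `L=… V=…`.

L=682.847 V=26279.047

2πR = 2π·25.5 = 160.221225
per-turn = √(160.221225² + 12²) = √(25670.8410 + 144) = √25814.8410 = 160.669976
L = 4.25 × 160.669976 = 682.847396
V = π·3.5² × L = 38.484510 × 682.847396 = 26279.047450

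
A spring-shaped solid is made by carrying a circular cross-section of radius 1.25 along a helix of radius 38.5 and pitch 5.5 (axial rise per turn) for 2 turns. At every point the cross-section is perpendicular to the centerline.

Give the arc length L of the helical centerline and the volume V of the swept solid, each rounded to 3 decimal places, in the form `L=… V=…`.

L=483.930 V=2375.487

2πR = 2π·38.5 = 241.902634
per-turn = √(241.902634² + 5.5²) = √(58516.8845 + 30.25) = √58547.1345 = 241.965151
L = 2 × 241.965151 = 483.930303
V = π·1.25² × L = 4.908739 × 483.930303 = 2375.487319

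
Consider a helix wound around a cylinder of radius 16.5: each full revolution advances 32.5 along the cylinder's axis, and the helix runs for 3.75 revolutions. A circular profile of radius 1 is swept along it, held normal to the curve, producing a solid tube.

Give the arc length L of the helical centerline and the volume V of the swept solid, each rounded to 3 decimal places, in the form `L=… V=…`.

L=407.428 V=1279.972

2πR = 2π·16.5 = 103.672558
per-turn = √(103.672558² + 32.5²) = √(10747.9992 + 1056.25) = √11804.2492 = 108.647362
L = 3.75 × 108.647362 = 407.427606
V = π·1² × L = 3.141593 × 407.427606 = 1279.971574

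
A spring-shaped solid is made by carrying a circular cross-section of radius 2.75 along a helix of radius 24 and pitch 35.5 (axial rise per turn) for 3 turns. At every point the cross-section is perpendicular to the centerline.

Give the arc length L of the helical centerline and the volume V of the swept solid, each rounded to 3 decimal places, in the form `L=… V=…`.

L=464.756 V=11041.816

2πR = 2π·24 = 150.796447
per-turn = √(150.796447² + 35.5²) = √(22739.5685 + 1260.25) = √23999.8185 = 154.918748
L = 3 × 154.918748 = 464.756245
V = π·2.75² × L = 23.758294 × 464.756245 = 11041.815702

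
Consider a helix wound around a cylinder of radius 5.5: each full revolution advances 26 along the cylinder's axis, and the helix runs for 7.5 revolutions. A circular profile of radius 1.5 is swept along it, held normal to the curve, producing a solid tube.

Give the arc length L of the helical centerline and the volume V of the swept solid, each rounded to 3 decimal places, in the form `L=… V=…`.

L=324.345 V=2292.663

2πR = 2π·5.5 = 34.557519
per-turn = √(34.557519² + 26²) = √(1194.2221 + 676) = √1870.2221 = 43.246065
L = 7.5 × 43.246065 = 324.345487
V = π·1.5² × L = 7.068583 × 324.345487 = 2292.663148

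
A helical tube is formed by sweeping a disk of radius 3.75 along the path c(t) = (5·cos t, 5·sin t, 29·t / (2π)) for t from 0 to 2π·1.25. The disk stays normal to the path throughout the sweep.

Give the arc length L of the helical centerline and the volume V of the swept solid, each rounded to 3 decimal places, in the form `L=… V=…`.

2πR = 2π·5 = 31.415927
per-turn = √(31.415927² + 29²) = √(986.9604 + 841) = √1827.9604 = 42.754654
L = 1.25 × 42.754654 = 53.443318
V = π·3.75² × L = 44.178647 × 53.443318 = 2361.053443

L=53.443 V=2361.053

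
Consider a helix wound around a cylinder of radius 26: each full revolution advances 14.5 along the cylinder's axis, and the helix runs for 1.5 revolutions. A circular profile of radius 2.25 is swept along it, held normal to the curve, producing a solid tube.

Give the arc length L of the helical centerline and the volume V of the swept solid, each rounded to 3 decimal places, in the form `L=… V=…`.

2πR = 2π·26 = 163.362818
per-turn = √(163.362818² + 14.5²) = √(26687.4103 + 210.25) = √26897.6603 = 164.005062
L = 1.5 × 164.005062 = 246.007593
V = π·2.25² × L = 15.904313 × 246.007593 = 3912.581708

L=246.008 V=3912.582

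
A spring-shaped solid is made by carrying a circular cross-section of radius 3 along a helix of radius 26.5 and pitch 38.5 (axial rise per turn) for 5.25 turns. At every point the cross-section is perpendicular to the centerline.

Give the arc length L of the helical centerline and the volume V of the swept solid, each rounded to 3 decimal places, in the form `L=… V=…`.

2πR = 2π·26.5 = 166.504411
per-turn = √(166.504411² + 38.5²) = √(27723.7188 + 1482.25) = √29205.9688 = 170.897539
L = 5.25 × 170.897539 = 897.212079
V = π·3² × L = 28.274334 × 897.212079 = 25368.073874

L=897.212 V=25368.074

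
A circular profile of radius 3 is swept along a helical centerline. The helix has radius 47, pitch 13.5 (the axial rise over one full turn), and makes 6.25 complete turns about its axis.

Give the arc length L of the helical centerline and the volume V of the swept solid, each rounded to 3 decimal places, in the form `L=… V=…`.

L=1847.613 V=52240.034

2πR = 2π·47 = 295.309709
per-turn = √(295.309709² + 13.5²) = √(87207.8245 + 182.25) = √87390.0745 = 295.618123
L = 6.25 × 295.618123 = 1847.613267
V = π·3² × L = 28.274334 × 1847.613267 = 52240.034399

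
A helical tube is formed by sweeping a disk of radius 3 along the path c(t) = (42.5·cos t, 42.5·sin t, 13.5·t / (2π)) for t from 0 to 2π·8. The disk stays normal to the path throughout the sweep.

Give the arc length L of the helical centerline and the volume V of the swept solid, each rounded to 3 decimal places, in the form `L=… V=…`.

2πR = 2π·42.5 = 267.035376
per-turn = √(267.035376² + 13.5²) = √(71307.8918 + 182.25) = √71490.1418 = 267.376405
L = 8 × 267.376405 = 2139.011238
V = π·3² × L = 28.274334 × 2139.011238 = 60479.117913

L=2139.011 V=60479.118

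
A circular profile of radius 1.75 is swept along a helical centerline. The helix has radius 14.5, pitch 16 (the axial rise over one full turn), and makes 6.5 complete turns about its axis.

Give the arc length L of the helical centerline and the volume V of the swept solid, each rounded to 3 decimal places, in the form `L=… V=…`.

L=601.253 V=5784.732

2πR = 2π·14.5 = 91.106187
per-turn = √(91.106187² + 16²) = √(8300.3373 + 256) = √8556.3373 = 92.500472
L = 6.5 × 92.500472 = 601.253067
V = π·1.75² × L = 9.621128 × 601.253067 = 5784.732422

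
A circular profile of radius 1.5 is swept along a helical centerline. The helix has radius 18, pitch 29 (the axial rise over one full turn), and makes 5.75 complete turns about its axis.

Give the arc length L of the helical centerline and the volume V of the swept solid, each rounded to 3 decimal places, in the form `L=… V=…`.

2πR = 2π·18 = 113.097336
per-turn = √(113.097336² + 29²) = √(12791.0073 + 841) = √13632.0073 = 116.756187
L = 5.75 × 116.756187 = 671.348078
V = π·1.5² × L = 7.068583 × 671.348078 = 4745.479925

L=671.348 V=4745.480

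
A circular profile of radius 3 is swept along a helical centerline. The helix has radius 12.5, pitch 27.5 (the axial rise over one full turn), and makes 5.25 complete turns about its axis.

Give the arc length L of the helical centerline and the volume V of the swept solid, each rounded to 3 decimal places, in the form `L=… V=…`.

L=436.879 V=12352.470

2πR = 2π·12.5 = 78.539816
per-turn = √(78.539816² + 27.5²) = √(6168.5028 + 756.25) = √6924.7528 = 83.215099
L = 5.25 × 83.215099 = 436.879271
V = π·3² × L = 28.274334 × 436.879271 = 12352.470383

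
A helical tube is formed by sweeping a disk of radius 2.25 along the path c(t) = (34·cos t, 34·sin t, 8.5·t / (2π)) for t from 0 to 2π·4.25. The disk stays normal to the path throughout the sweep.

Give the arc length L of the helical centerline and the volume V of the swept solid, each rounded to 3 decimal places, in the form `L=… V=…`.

L=908.639 V=14451.274

2πR = 2π·34 = 213.628300
per-turn = √(213.628300² + 8.5²) = √(45637.0508 + 72.25) = √45709.3008 = 213.797336
L = 4.25 × 213.797336 = 908.638677
V = π·2.25² × L = 15.904313 × 908.638677 = 14451.273745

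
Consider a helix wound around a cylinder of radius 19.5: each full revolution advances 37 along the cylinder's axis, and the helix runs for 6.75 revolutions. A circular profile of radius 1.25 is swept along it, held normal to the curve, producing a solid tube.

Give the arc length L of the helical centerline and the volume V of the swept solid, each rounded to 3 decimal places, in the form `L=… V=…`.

2πR = 2π·19.5 = 122.522113
per-turn = √(122.522113² + 37²) = √(15011.6683 + 1369) = √16380.6683 = 127.986985
L = 6.75 × 127.986985 = 863.912148
V = π·1.25² × L = 4.908739 × 863.912148 = 4240.718839

L=863.912 V=4240.719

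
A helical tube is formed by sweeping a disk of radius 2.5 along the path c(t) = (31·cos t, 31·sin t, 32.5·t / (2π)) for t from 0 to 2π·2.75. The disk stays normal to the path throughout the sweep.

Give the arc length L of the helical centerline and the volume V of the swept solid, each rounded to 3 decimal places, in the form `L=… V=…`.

2πR = 2π·31 = 194.778745
per-turn = √(194.778745² + 32.5²) = √(37938.7593 + 1056.25) = √38995.0093 = 197.471541
L = 2.75 × 197.471541 = 543.046736
V = π·2.5² × L = 19.634954 × 543.046736 = 10662.697736

L=543.047 V=10662.698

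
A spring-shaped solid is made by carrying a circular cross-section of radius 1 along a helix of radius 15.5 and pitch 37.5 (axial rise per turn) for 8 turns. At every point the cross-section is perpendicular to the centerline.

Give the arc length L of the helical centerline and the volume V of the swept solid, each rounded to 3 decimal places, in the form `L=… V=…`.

2πR = 2π·15.5 = 97.389372
per-turn = √(97.389372² + 37.5²) = √(9484.6898 + 1406.25) = √10890.9398 = 104.359666
L = 8 × 104.359666 = 834.877326
V = π·1² × L = 3.141593 × 834.877326 = 2622.844473

L=834.877 V=2622.844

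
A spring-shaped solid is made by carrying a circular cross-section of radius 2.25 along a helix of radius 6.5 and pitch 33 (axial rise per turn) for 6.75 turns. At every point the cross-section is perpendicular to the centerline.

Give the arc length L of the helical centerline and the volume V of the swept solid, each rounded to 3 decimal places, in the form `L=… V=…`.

2πR = 2π·6.5 = 40.840704
per-turn = √(40.840704² + 33²) = √(1667.9631 + 1089) = √2756.9631 = 52.506791
L = 6.75 × 52.506791 = 354.420842
V = π·2.25² × L = 15.904313 × 354.420842 = 5636.819937

L=354.421 V=5636.820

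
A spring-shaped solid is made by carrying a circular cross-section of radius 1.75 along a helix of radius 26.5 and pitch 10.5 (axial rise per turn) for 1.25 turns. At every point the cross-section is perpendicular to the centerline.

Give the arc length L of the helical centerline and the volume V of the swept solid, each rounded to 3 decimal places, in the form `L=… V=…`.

2πR = 2π·26.5 = 166.504411
per-turn = √(166.504411² + 10.5²) = √(27723.7188 + 110.25) = √27833.9688 = 166.835154
L = 1.25 × 166.835154 = 208.543943
V = π·1.75² × L = 9.621128 × 208.543943 = 2006.427866

L=208.544 V=2006.428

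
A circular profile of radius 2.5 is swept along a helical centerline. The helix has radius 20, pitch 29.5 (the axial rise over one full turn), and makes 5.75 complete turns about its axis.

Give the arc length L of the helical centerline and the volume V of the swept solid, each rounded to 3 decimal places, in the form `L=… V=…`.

2πR = 2π·20 = 125.663706
per-turn = √(125.663706² + 29.5²) = √(15791.3670 + 870.25) = √16661.6170 = 129.079886
L = 5.75 × 129.079886 = 742.209346
V = π·2.5² × L = 19.634954 × 742.209346 = 14573.246432

L=742.209 V=14573.246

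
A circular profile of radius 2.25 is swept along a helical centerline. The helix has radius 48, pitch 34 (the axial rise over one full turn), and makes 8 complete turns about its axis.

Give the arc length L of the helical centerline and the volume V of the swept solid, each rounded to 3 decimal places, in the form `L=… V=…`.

2πR = 2π·48 = 301.592895
per-turn = √(301.592895² + 34²) = √(90958.2742 + 1156) = √92114.2742 = 303.503335
L = 8 × 303.503335 = 2428.026677
V = π·2.25² × L = 15.904313 × 2428.026677 = 38616.095786

L=2428.027 V=38616.096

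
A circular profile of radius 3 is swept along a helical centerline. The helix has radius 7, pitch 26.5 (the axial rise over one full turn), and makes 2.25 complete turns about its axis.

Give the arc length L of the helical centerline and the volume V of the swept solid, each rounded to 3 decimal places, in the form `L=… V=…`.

2πR = 2π·7 = 43.982297
per-turn = √(43.982297² + 26.5²) = √(1934.4425 + 702.25) = √2636.6925 = 51.348734
L = 2.25 × 51.348734 = 115.534651
V = π·3² × L = 28.274334 × 115.534651 = 3266.665299

L=115.535 V=3266.665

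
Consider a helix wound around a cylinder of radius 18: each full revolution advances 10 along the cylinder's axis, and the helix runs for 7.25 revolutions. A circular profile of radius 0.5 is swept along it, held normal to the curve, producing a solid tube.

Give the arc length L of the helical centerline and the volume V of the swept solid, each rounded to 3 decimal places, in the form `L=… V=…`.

2πR = 2π·18 = 113.097336
per-turn = √(113.097336² + 10²) = √(12791.0073 + 100) = √12891.0073 = 113.538572
L = 7.25 × 113.538572 = 823.154646
V = π·0.5² × L = 0.785398 × 823.154646 = 646.504147

L=823.155 V=646.504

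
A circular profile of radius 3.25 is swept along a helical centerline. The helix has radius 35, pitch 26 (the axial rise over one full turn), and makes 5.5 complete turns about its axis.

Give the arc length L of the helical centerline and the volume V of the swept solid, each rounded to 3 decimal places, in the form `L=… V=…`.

2πR = 2π·35 = 219.911486
per-turn = √(219.911486² + 26²) = √(48361.0616 + 676) = √49037.0616 = 221.443134
L = 5.5 × 221.443134 = 1217.937237
V = π·3.25² × L = 33.183072 × 1217.937237 = 40414.899506

L=1217.937 V=40414.900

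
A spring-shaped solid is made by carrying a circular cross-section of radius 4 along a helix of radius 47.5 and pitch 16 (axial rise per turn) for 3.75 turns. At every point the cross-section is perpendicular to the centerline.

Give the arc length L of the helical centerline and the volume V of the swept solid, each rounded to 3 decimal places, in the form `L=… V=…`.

L=1120.800 V=56337.529

2πR = 2π·47.5 = 298.451302
per-turn = √(298.451302² + 16²) = √(89073.1797 + 256) = √89329.1797 = 298.879875
L = 3.75 × 298.879875 = 1120.799531
V = π·4² × L = 50.265482 × 1120.799531 = 56337.529189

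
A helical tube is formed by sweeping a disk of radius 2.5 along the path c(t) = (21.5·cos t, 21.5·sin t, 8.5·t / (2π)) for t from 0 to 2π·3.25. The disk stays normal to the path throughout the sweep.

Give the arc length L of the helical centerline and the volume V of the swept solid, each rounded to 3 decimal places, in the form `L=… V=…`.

2πR = 2π·21.5 = 135.088484
per-turn = √(135.088484² + 8.5²) = √(18248.8985 + 72.25) = √18321.1485 = 135.355637
L = 3.25 × 135.355637 = 439.905821
V = π·2.5² × L = 19.634954 × 439.905821 = 8637.530599

L=439.906 V=8637.531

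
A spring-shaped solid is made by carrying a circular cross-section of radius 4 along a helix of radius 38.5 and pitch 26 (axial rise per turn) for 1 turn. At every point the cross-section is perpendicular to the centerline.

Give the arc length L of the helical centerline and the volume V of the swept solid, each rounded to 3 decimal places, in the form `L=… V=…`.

2πR = 2π·38.5 = 241.902634
per-turn = √(241.902634² + 26²) = √(58516.8845 + 676) = √59192.8845 = 243.295878
L = 1 × 243.295878 = 243.295878
V = π·4² × L = 50.265482 × 243.295878 = 12229.384713

L=243.296 V=12229.385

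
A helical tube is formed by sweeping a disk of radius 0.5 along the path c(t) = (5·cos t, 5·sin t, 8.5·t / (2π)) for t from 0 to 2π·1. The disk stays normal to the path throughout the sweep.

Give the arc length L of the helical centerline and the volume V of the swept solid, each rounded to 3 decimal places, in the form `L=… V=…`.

2πR = 2π·5 = 31.415927
per-turn = √(31.415927² + 8.5²) = √(986.9604 + 72.25) = √1059.2104 = 32.545513
L = 1 × 32.545513 = 32.545513
V = π·0.5² × L = 0.785398 × 32.545513 = 25.561186

L=32.546 V=25.561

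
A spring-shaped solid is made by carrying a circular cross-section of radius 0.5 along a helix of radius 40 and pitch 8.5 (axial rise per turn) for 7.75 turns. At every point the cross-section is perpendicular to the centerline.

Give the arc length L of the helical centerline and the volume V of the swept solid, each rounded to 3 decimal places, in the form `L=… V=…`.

L=1948.901 V=1530.663

2πR = 2π·40 = 251.327412
per-turn = √(251.327412² + 8.5²) = √(63165.4682 + 72.25) = √63237.7182 = 251.471108
L = 7.75 × 251.471108 = 1948.901087
V = π·0.5² × L = 0.785398 × 1948.901087 = 1530.663334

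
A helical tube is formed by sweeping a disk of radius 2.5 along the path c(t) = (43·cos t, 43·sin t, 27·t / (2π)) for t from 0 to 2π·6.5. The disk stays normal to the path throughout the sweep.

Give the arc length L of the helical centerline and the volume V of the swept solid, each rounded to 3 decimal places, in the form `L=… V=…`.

L=1764.898 V=34653.686

2πR = 2π·43 = 270.176968
per-turn = √(270.176968² + 27²) = √(72995.5942 + 729) = √73724.5942 = 271.522732
L = 6.5 × 271.522732 = 1764.897760
V = π·2.5² × L = 19.634954 × 1764.897760 = 34653.686480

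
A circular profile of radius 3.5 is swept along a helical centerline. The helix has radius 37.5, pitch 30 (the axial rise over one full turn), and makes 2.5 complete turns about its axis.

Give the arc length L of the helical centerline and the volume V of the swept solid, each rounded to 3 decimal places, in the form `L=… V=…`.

L=593.804 V=22852.259

2πR = 2π·37.5 = 235.619449
per-turn = √(235.619449² + 30²) = √(55516.5248 + 900) = √56416.5248 = 237.521630
L = 2.5 × 237.521630 = 593.804075
V = π·3.5² × L = 38.484510 × 593.804075 = 22852.258874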